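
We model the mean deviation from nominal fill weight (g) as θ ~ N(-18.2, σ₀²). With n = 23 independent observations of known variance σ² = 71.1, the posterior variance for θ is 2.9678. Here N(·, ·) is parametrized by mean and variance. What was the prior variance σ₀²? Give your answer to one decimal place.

Posterior precision equals prior precision plus data precision: 1/σ_n² = 1/σ₀² + n/σ².
So 1/σ₀² = 1/2.9678 − 23/71.1 = 0.336950 − 0.323488 = 0.013462.
Hence σ₀² = 1/0.013462 ≈ 74.3.

σ₀² = 74.3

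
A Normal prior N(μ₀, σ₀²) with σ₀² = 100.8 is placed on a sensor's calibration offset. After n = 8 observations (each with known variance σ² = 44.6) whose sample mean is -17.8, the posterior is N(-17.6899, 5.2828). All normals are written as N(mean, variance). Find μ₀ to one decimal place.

μ₀ = -15.7

The posterior mean is a precision-weighted average: μ_n = (τ₀μ₀ + τ_data·x̄)/(τ₀+τ_data), with τ₀=1/σ₀² and τ_data=n/σ².
Here τ₀ = 1/100.8 = 0.009921 and τ_data = 8/44.6 = 0.179372, so τ_n = 0.189293.
Rearranging for μ₀: μ₀ = (μ_n·τ_n − τ_data·x̄)/τ₀ = (-17.6899·0.189293 − 0.179372·-17.8) / 0.009921 = -0.155753/0.009921 ≈ -15.7.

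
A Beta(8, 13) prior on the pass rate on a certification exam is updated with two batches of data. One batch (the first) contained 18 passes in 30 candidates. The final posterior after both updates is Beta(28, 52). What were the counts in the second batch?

Sequential conjugate updates are equivalent to a single update on the pooled data, so total successes = posterior α − prior α and total failures = posterior β − prior β.
Total across both batches: 28−8=20 passes, 52−13=39 failures.
Subtract the first batch: 20−18=2 passes and 39−12=27 failures.

2 passes and 27 failures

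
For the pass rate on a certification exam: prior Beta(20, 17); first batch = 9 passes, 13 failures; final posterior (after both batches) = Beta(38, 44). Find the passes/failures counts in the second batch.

9 passes and 14 failures

Sequential conjugate updates are equivalent to a single update on the pooled data, so total successes = posterior α − prior α and total failures = posterior β − prior β.
Total across both batches: 38−20=18 passes, 44−17=27 failures.
Subtract the first batch: 18−9=9 passes and 27−13=14 failures.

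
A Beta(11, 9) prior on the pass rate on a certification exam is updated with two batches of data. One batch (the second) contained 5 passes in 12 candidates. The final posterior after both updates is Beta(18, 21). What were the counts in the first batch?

Because Beta–binomial updating is additive in the counts, the combined data contributed (α_post−α_prior, β_post−β_prior) successes and failures.
Total across both batches: 18−11=7 passes, 21−9=12 failures.
Subtract the second batch: 7−5=2 passes and 12−7=5 failures.

2 passes and 5 failures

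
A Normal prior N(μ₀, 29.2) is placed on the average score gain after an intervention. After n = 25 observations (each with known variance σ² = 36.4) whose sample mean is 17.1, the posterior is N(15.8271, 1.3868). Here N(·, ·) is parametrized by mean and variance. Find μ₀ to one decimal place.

μ₀ = -9.7

With known observation variance, the Normal–Normal posterior has precision τ_n = τ₀ + n/σ² and mean μ_n = (τ₀μ₀ + (n/σ²)x̄)/τ_n.
Here τ₀ = 1/29.2 = 0.034247 and τ_data = 25/36.4 = 0.686813, so τ_n = 0.721060.
Rearranging for μ₀: μ₀ = (μ_n·τ_n − τ_data·x̄)/τ₀ = (15.8271·0.721060 − 0.686813·17.1) / 0.034247 = -0.332214/0.034247 ≈ -9.7.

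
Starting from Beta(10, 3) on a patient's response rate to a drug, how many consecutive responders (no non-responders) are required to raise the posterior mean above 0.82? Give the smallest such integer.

After k responders and 0 non-responders the posterior is Beta(10+k, 3), with mean (10+k)/(10+3+k).
Set (10+k)/(13+k) > 0.82 and solve: k > (0.82·13 − 10)/(1 − 0.82) = 3.667.
The smallest integer exceeding 3.667 is 4.

k = 4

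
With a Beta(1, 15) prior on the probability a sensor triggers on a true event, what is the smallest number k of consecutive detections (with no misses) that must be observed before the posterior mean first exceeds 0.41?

After k detections and 0 misses the posterior is Beta(1+k, 15), with mean (1+k)/(1+15+k).
Set (1+k)/(16+k) > 0.41 and solve: k > (0.41·16 − 1)/(1 − 0.41) = 9.424.
The smallest integer exceeding 9.424 is 10.

k = 10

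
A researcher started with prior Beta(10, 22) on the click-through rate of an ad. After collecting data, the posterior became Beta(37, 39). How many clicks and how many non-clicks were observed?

27 clicks and 17 non-clicks

Under Beta–binomial conjugacy the posterior parameters are (a+s, b+f).
Match parameters: s=37−10=27, f=39−22=17.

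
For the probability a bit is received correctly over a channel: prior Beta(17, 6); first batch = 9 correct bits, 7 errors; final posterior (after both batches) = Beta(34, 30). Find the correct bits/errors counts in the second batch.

8 correct bits and 17 errors

Because Beta–binomial updating is additive in the counts, the combined data contributed (α_post−α_prior, β_post−β_prior) successes and failures.
Total across both batches: 34−17=17 correct bits, 30−6=24 errors.
Subtract the first batch: 17−9=8 correct bits and 24−7=17 errors.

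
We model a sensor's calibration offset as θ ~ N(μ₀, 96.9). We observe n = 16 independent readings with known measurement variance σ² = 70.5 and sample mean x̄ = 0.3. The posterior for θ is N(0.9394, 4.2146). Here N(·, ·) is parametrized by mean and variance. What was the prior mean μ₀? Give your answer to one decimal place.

μ₀ = 15.0

The posterior mean is a precision-weighted average: μ_n = (τ₀μ₀ + τ_data·x̄)/(τ₀+τ_data), with τ₀=1/σ₀² and τ_data=n/σ².
Here τ₀ = 1/96.9 = 0.010320 and τ_data = 16/70.5 = 0.226950, so τ_n = 0.237270.
Rearranging for μ₀: μ₀ = (μ_n·τ_n − τ_data·x̄)/τ₀ = (0.9394·0.237270 − 0.226950·0.3) / 0.010320 = 0.154806/0.010320 ≈ 15.0.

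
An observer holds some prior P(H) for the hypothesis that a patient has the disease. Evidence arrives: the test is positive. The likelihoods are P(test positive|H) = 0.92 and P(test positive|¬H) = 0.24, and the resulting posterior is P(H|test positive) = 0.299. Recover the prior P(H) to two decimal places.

P(H) = 0.10

In odds form, posterior odds = prior odds × likelihood ratio, so prior odds = posterior odds ÷ LR.
Posterior odds = 0.299/(1−0.299) = 0.4265. LR = 0.92/0.24 = 3.8333.
Prior odds = 0.4265/3.8333 = 0.1113, so P(H) = 0.1113/(1+0.1113) ≈ 0.10.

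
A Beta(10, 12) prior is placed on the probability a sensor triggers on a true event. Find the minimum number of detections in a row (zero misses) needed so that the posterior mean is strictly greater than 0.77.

After k detections and 0 misses the posterior is Beta(10+k, 12), with mean (10+k)/(10+12+k).
Set (10+k)/(22+k) > 0.77 and solve: k > (0.77·22 − 10)/(1 − 0.77) = 30.174.
The smallest integer exceeding 30.174 is 31, and checking k=31: (41)/(53) = 0.7736 > 0.77.

k = 31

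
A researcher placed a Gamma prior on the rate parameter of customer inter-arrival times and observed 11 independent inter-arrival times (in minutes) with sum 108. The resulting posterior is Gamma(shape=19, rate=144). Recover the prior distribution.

Gamma(shape=8, rate=36)

Gamma–exponential conjugacy: posterior shape = α + n, posterior rate = β + Σtᵢ.
So α = 19 − 11 = 8 and β = 144 − 108 = 36.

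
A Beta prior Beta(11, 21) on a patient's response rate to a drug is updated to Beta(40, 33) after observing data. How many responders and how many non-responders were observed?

Under Beta–binomial conjugacy the posterior parameters are (a+s, b+f).
So s = 40 − 11 = 29 and f = 33 − 21 = 12.

29 responders and 12 non-responders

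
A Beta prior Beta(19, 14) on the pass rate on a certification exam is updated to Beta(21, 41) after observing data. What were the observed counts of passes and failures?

Under Beta–binomial conjugacy the posterior parameters are (α+s, β+f).
Match parameters: s=21−19=2, f=41−14=27.

2 passes and 27 failures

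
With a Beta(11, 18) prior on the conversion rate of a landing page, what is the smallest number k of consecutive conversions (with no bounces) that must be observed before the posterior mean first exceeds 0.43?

After k conversions and 0 bounces the posterior is Beta(11+k, 18), with mean (11+k)/(11+18+k).
Set (11+k)/(29+k) > 0.43 and solve: k > (0.43·29 − 11)/(1 − 0.43) = 2.579.
The smallest integer exceeding 2.579 is 3, and checking k=3: (14)/(32) = 0.4375 > 0.43.

k = 3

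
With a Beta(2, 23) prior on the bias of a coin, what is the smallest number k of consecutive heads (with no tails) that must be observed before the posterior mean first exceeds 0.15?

After k heads and 0 tails the posterior is Beta(2+k, 23), with mean (2+k)/(2+23+k).
Set (2+k)/(25+k) > 0.15 and solve: k > (0.15·25 − 2)/(1 − 0.15) = 2.059.
The smallest integer exceeding 2.059 is 3.

k = 3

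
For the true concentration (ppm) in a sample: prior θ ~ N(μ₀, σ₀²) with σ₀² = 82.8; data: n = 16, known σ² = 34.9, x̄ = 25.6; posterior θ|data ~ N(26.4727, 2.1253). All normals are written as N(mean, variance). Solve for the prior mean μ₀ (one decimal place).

μ₀ = 59.6

With known observation variance, the Normal–Normal posterior has precision τ_n = τ₀ + n/σ² and mean μ_n = (τ₀μ₀ + (n/σ²)x̄)/τ_n.
Here τ₀ = 1/82.8 = 0.012077 and τ_data = 16/34.9 = 0.458453, so τ_n = 0.470530.
Rearranging for μ₀: μ₀ = (μ_n·τ_n − τ_data·x̄)/τ₀ = (26.4727·0.470530 − 0.458453·25.6) / 0.012077 = 0.719803/0.012077 ≈ 59.6.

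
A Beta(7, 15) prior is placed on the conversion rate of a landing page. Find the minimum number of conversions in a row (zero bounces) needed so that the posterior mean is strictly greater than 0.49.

k = 8

After k conversions and 0 bounces the posterior is Beta(7+k, 15), with mean (7+k)/(7+15+k).
Set (7+k)/(22+k) > 0.49 and solve: k > (0.49·22 − 7)/(1 − 0.49) = 7.412.
The smallest integer exceeding 7.412 is 8, and checking k=8: (15)/(30) = 0.5000 > 0.49.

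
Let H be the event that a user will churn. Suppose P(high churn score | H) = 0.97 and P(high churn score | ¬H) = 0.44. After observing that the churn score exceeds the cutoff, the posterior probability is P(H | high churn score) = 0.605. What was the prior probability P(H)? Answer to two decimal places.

P(H) = 0.41

In odds form, posterior odds = prior odds × likelihood ratio, so prior odds = posterior odds ÷ LR.
Posterior odds = 0.605/(1−0.605) = 1.5316. LR = 0.97/0.44 = 2.2045.
Prior odds = 1.5316/2.2045 = 0.6948, so P(H) = 0.6948/(1+0.6948) ≈ 0.41.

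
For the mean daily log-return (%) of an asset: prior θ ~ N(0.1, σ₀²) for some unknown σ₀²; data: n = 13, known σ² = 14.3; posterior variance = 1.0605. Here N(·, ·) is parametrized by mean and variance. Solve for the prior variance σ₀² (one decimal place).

σ₀² = 29.5

For the Normal–Normal model with known σ², precisions add: τ_n = τ₀ + n/σ².
So 1/σ₀² = 1/1.0605 − 13/14.3 = 0.942951 − 0.909091 = 0.033860.
Hence σ₀² = 1/0.033860 ≈ 29.5.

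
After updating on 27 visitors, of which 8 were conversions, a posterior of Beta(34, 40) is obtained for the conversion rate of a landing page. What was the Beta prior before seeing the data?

Under Beta–binomial conjugacy the posterior parameters are (a+s, b+f).
Subtract the data counts: 34−8=26, 40−19=21.

Beta(26, 21)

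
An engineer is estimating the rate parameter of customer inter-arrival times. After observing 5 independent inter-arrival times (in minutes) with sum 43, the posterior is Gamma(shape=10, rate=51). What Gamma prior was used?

Gamma(shape=5, rate=8)

Gamma–exponential conjugacy: posterior shape = α + n, posterior rate = β + Σtᵢ.
So α = 10 − 5 = 5 and β = 51 − 43 = 8.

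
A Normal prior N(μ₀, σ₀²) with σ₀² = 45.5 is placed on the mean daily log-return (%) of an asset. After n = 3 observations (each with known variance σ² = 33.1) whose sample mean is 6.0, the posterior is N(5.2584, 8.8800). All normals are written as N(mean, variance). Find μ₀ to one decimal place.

The posterior mean is a precision-weighted average: μ_n = (τ₀μ₀ + τ_data·x̄)/(τ₀+τ_data), with τ₀=1/σ₀² and τ_data=n/σ².
Here τ₀ = 1/45.5 = 0.021978 and τ_data = 3/33.1 = 0.090634, so τ_n = 0.112612.
Rearranging for μ₀: μ₀ = (μ_n·τ_n − τ_data·x̄)/τ₀ = (5.2584·0.112612 − 0.090634·6.0) / 0.021978 = 0.048355/0.021978 ≈ 2.2.

μ₀ = 2.2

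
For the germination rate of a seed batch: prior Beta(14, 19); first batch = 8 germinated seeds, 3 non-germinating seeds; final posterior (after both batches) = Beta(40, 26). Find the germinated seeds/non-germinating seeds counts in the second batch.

18 germinated seeds and 4 non-germinating seeds

Because Beta–binomial updating is additive in the counts, the combined data contributed (α_post−α_prior, β_post−β_prior) successes and failures.
Total across both batches: 40−14=26 germinated seeds, 26−19=7 non-germinating seeds.
Subtract the first batch: 26−8=18 germinated seeds and 7−3=4 non-germinating seeds.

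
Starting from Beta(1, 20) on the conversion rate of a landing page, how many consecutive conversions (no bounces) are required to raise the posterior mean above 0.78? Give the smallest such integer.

k = 70

After k conversions and 0 bounces the posterior is Beta(1+k, 20), with mean (1+k)/(1+20+k).
Set (1+k)/(21+k) > 0.78 and solve: k > (0.78·21 − 1)/(1 − 0.78) = 69.909.
The smallest integer exceeding 69.909 is 70.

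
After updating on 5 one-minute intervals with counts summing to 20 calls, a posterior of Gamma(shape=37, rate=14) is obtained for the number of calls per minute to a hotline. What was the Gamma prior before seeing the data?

A Gamma(α, β) prior (rate parametrization) on a Poisson rate with n observations summing to S gives posterior Gamma(α+S, β+n).
So α = 37 − 20 = 17 and β = 14 − 5 = 9.

Gamma(shape=17, rate=9)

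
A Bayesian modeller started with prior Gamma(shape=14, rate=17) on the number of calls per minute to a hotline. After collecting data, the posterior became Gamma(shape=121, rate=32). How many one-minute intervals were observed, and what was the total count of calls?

n = 15 one-minute intervals with total 107 calls

A Gamma(α, β) prior (rate parametrization) on a Poisson rate with n observations summing to S gives posterior Gamma(α+S, β+n).
Matching: Σxᵢ = 121 − 14 = 107 and n = 32 − 17 = 15.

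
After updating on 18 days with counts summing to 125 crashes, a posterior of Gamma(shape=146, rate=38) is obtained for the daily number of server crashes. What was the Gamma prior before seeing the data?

Gamma–Poisson conjugacy: posterior shape = α + Σxᵢ, posterior rate = β + n.
So α = 146 − 125 = 21 and β = 38 − 18 = 20.

Gamma(shape=21, rate=20)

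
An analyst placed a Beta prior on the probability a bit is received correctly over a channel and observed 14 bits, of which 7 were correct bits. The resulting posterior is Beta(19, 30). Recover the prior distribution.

A Beta(α, β) prior with s successes and f failures in binomial data gives a Beta(α+s, β+f) posterior.
Subtract the data counts: 19−7=12, 30−7=23.

Beta(12, 23)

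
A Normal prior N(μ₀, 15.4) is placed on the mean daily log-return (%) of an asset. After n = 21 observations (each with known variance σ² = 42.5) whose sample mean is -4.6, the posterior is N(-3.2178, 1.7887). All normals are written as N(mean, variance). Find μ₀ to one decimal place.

With known observation variance, the Normal–Normal posterior has precision τ_n = τ₀ + n/σ² and mean μ_n = (τ₀μ₀ + (n/σ²)x̄)/τ_n.
Here τ₀ = 1/15.4 = 0.064935 and τ_data = 21/42.5 = 0.494118, so τ_n = 0.559053.
Rearranging for μ₀: μ₀ = (μ_n·τ_n − τ_data·x̄)/τ₀ = (-3.2178·0.559053 − 0.494118·-4.6) / 0.064935 = 0.474022/0.064935 ≈ 7.3.

μ₀ = 7.3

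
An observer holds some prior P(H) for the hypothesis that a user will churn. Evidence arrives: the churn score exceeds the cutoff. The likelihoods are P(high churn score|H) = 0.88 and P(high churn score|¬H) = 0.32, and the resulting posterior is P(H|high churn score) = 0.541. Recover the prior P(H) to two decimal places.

P(H) = 0.30

In odds form, posterior odds = prior odds × likelihood ratio, so prior odds = posterior odds ÷ LR.
Posterior odds = 0.541/(1−0.541) = 1.1786. LR = 0.88/0.32 = 2.7500.
Prior odds = 1.1786/2.7500 = 0.4286, so P(H) = 0.4286/(1+0.4286) ≈ 0.30.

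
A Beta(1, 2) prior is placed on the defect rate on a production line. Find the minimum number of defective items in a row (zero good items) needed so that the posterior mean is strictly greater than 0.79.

k = 7

After k defective items and 0 good items the posterior is Beta(1+k, 2), with mean (1+k)/(1+2+k).
Set (1+k)/(3+k) > 0.79 and solve: k > (0.79·3 − 1)/(1 − 0.79) = 6.524.
The smallest integer exceeding 6.524 is 7, and checking k=7: (8)/(10) = 0.8000 > 0.79.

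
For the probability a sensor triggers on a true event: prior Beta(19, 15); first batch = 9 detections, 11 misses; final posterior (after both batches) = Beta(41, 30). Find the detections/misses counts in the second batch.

Sequential conjugate updates are equivalent to a single update on the pooled data, so total successes = posterior α − prior α and total failures = posterior β − prior β.
Total across both batches: 41−19=22 detections, 30−15=15 misses.
Subtract the first batch: 22−9=13 detections and 15−11=4 misses.

13 detections and 4 misses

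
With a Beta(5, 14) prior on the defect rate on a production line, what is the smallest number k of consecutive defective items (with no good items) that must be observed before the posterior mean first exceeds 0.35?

After k defective items and 0 good items the posterior is Beta(5+k, 14), with mean (5+k)/(5+14+k).
Set (5+k)/(19+k) > 0.35 and solve: k > (0.35·19 − 5)/(1 − 0.35) = 2.538.
The smallest integer exceeding 2.538 is 3.

k = 3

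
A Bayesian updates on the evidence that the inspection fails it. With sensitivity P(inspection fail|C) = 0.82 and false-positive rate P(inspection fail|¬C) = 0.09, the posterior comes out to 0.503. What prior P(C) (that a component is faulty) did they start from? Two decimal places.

P(C) = 0.10

Bayes' rule in odds form gives O(C|E) = O(C)·[P(E|C)/P(E|¬C)], hence O(C) = O(C|E)/LR.
Posterior odds = 0.503/(1−0.503) = 1.0121. LR = 0.82/0.09 = 9.1111.
Prior odds = 1.0121/9.1111 = 0.1111, so P(C) = 0.1111/(1+0.1111) ≈ 0.10.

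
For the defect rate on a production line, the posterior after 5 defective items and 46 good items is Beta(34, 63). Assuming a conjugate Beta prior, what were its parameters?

A Beta(a, b) prior with s successes and f failures in binomial data gives a Beta(a+s, b+f) posterior.
Subtract the data counts: 34−5=29, 63−46=17.

Beta(29, 17)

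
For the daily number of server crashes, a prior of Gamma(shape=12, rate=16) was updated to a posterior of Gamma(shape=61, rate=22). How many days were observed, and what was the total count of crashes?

n = 6 days with total 49 crashes

A Gamma(α, β) prior (rate parametrization) on a Poisson rate with n observations summing to S gives posterior Gamma(α+S, β+n).
Matching: Σxᵢ = 61 − 12 = 49 and n = 22 − 16 = 6.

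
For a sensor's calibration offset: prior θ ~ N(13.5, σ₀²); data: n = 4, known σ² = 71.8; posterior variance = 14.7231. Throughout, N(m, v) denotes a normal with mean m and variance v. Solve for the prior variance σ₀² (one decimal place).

For the Normal–Normal model with known σ², precisions add: τ_n = τ₀ + n/σ².
So 1/σ₀² = 1/14.7231 − 4/71.8 = 0.067920 − 0.055710 = 0.012210.
Hence σ₀² = 1/0.012210 ≈ 81.9.

σ₀² = 81.9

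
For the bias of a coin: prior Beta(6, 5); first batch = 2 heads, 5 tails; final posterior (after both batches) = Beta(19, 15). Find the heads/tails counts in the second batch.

Because Beta–binomial updating is additive in the counts, the combined data contributed (α_post−α_prior, β_post−β_prior) successes and failures.
Total across both batches: 19−6=13 heads, 15−5=10 tails.
Subtract the first batch: 13−2=11 heads and 10−5=5 tails.

11 heads and 5 tails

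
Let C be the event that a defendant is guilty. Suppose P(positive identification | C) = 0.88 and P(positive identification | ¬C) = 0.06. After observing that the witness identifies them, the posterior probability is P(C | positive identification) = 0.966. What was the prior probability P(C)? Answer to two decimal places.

Bayes' rule in odds form gives O(C|E) = O(C)·[P(E|C)/P(E|¬C)], hence O(C) = O(C|E)/LR.
Posterior odds = 0.966/(1−0.966) = 28.4118. LR = 0.88/0.06 = 14.6667.
Prior odds = 28.4118/14.6667 = 1.9372, so P(C) = 1.9372/(1+1.9372) ≈ 0.66.

P(C) = 0.66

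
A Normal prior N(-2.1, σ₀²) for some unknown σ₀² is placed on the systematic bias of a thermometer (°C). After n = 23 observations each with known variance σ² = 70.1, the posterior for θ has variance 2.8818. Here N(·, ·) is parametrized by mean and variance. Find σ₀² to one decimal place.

σ₀² = 52.9

For the Normal–Normal model with known σ², precisions add: τ_n = τ₀ + n/σ².
So 1/σ₀² = 1/2.8818 − 23/70.1 = 0.347005 − 0.328103 = 0.018902.
Hence σ₀² = 1/0.018902 ≈ 52.9.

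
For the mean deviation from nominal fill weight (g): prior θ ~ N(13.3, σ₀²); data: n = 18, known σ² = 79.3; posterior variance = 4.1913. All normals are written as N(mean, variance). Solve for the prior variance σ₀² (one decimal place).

Posterior precision equals prior precision plus data precision: 1/σ_n² = 1/σ₀² + n/σ².
So 1/σ₀² = 1/4.1913 − 18/79.3 = 0.238589 − 0.226986 = 0.011603.
Hence σ₀² = 1/0.011603 ≈ 86.2.

σ₀² = 86.2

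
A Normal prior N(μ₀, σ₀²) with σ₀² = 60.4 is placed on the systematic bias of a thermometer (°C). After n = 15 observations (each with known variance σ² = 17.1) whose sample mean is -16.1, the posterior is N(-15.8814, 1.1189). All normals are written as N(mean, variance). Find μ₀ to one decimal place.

With known observation variance, the Normal–Normal posterior has precision τ_n = τ₀ + n/σ² and mean μ_n = (τ₀μ₀ + (n/σ²)x̄)/τ_n.
Here τ₀ = 1/60.4 = 0.016556 and τ_data = 15/17.1 = 0.877193, so τ_n = 0.893749.
Rearranging for μ₀: μ₀ = (μ_n·τ_n − τ_data·x̄)/τ₀ = (-15.8814·0.893749 − 0.877193·-16.1) / 0.016556 = -0.071178/0.016556 ≈ -4.3.

μ₀ = -4.3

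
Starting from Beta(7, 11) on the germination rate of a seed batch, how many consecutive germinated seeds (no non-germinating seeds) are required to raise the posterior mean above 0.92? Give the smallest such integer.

k = 120

After k germinated seeds and 0 non-germinating seeds the posterior is Beta(7+k, 11), with mean (7+k)/(7+11+k).
Set (7+k)/(18+k) > 0.92 and solve: k > (0.92·18 − 7)/(1 − 0.92) = 119.500.
The smallest integer exceeding 119.500 is 120, and checking k=120: (127)/(138) = 0.9203 > 0.92.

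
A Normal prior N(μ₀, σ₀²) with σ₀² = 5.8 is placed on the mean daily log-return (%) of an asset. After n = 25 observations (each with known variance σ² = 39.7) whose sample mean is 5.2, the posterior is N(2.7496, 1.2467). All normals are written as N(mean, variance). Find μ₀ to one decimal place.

μ₀ = -6.2

With known observation variance, the Normal–Normal posterior has precision τ_n = τ₀ + n/σ² and mean μ_n = (τ₀μ₀ + (n/σ²)x̄)/τ_n.
Here τ₀ = 1/5.8 = 0.172414 and τ_data = 25/39.7 = 0.629723, so τ_n = 0.802137.
Rearranging for μ₀: μ₀ = (μ_n·τ_n − τ_data·x̄)/τ₀ = (2.7496·0.802137 − 0.629723·5.2) / 0.172414 = -1.069004/0.172414 ≈ -6.2.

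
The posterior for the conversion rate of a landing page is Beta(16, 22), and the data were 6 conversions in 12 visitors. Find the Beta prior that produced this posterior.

Beta(10, 16)

Beta is conjugate to the binomial likelihood: posterior = Beta(α+s, β+f).
So α = 16 − 6 = 10 and β = 22 − 6 = 16.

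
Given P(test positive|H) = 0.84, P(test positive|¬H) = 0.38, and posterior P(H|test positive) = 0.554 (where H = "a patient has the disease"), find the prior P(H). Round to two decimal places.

In odds form, posterior odds = prior odds × likelihood ratio, so prior odds = posterior odds ÷ LR.
Posterior odds = 0.554/(1−0.554) = 1.2422. LR = 0.84/0.38 = 2.2105.
Prior odds = 1.2422/2.2105 = 0.5620, so P(H) = 0.5620/(1+0.5620) ≈ 0.36.

P(H) = 0.36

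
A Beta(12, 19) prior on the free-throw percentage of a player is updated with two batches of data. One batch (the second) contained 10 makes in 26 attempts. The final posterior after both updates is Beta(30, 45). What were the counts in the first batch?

Sequential conjugate updates are equivalent to a single update on the pooled data, so total successes = posterior α − prior α and total failures = posterior β − prior β.
Total across both batches: 30−12=18 makes, 45−19=26 misses.
Subtract the second batch: 18−10=8 makes and 26−16=10 misses.

8 makes and 10 misses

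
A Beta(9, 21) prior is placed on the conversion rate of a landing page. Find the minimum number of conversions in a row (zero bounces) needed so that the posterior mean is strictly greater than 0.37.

k = 4

After k conversions and 0 bounces the posterior is Beta(9+k, 21), with mean (9+k)/(9+21+k).
Set (9+k)/(30+k) > 0.37 and solve: k > (0.37·30 − 9)/(1 − 0.37) = 3.333.
The smallest integer exceeding 3.333 is 4, and checking k=4: (13)/(34) = 0.3824 > 0.37.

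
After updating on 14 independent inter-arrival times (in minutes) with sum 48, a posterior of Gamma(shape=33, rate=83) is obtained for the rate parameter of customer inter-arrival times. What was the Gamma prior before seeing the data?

Gamma(shape=19, rate=35)

For an exponential likelihood with a Gamma(α, β) prior on the rate, n observations with total T give posterior Gamma(α+n, β+T).
So α = 33 − 14 = 19 and β = 83 − 48 = 35.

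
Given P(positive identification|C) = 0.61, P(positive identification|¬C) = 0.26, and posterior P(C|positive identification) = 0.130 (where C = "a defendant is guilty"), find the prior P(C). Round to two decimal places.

In odds form, posterior odds = prior odds × likelihood ratio, so prior odds = posterior odds ÷ LR.
Posterior odds = 0.130/(1−0.130) = 0.1494. LR = 0.61/0.26 = 2.3462.
Prior odds = 0.1494/2.3462 = 0.0637, so P(C) = 0.0637/(1+0.0637) ≈ 0.06.

P(C) = 0.06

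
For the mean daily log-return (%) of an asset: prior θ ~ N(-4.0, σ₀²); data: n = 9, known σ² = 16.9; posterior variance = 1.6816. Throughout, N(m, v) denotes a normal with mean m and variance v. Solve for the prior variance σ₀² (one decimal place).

σ₀² = 16.1

For the Normal–Normal model with known σ², precisions add: τ_n = τ₀ + n/σ².
So 1/σ₀² = 1/1.6816 − 9/16.9 = 0.594672 − 0.532544 = 0.062128.
Hence σ₀² = 1/0.062128 ≈ 16.1.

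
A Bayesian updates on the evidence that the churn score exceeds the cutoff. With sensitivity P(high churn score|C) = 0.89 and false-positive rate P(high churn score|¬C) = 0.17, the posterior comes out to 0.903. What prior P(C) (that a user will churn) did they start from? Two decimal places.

P(C) = 0.64

In odds form, posterior odds = prior odds × likelihood ratio, so prior odds = posterior odds ÷ LR.
Posterior odds = 0.903/(1−0.903) = 9.3093. LR = 0.89/0.17 = 5.2353.
Prior odds = 9.3093/5.2353 = 1.7782, so P(C) = 1.7782/(1+1.7782) ≈ 0.64.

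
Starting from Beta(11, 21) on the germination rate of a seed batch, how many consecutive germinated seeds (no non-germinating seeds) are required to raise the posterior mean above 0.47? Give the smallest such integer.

k = 8

After k germinated seeds and 0 non-germinating seeds the posterior is Beta(11+k, 21), with mean (11+k)/(11+21+k).
Set (11+k)/(32+k) > 0.47 and solve: k > (0.47·32 − 11)/(1 − 0.47) = 7.623.
The smallest integer exceeding 7.623 is 8, and checking k=8: (19)/(40) = 0.4750 > 0.47.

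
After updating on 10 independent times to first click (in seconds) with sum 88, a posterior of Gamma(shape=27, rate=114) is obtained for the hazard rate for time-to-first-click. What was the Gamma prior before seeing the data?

Gamma–exponential conjugacy: posterior shape = α + n, posterior rate = β + Σtᵢ.
So α = 27 − 10 = 17 and β = 114 − 88 = 26.

Gamma(shape=17, rate=26)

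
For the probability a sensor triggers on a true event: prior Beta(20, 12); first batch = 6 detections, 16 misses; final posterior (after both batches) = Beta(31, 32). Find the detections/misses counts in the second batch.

5 detections and 4 misses

Sequential conjugate updates are equivalent to a single update on the pooled data, so total successes = posterior α − prior α and total failures = posterior β − prior β.
Total across both batches: 31−20=11 detections, 32−12=20 misses.
Subtract the first batch: 11−6=5 detections and 20−16=4 misses.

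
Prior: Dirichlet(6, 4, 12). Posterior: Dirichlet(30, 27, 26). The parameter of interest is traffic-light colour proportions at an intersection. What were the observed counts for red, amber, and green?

counts (24, 23, 14)

For a Dirichlet(α) prior with multinomial counts c, the posterior is Dirichlet(α + c) componentwise.
Counts are posterior − prior componentwise: 30−6=24, 27−4=23, 26−12=14.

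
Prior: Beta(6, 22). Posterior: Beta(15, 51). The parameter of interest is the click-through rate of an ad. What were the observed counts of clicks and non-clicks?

9 clicks and 29 non-clicks

Under Beta–binomial conjugacy the posterior parameters are (a+s, b+f).
Match parameters: s=15−6=9, f=51−22=29.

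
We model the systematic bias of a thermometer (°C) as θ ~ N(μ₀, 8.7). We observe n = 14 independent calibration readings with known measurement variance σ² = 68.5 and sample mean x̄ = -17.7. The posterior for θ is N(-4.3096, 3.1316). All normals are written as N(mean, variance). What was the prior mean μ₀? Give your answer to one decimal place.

μ₀ = 19.5

With known observation variance, the Normal–Normal posterior has precision τ_n = τ₀ + n/σ² and mean μ_n = (τ₀μ₀ + (n/σ²)x̄)/τ_n.
Here τ₀ = 1/8.7 = 0.114943 and τ_data = 14/68.5 = 0.204380, so τ_n = 0.319323.
Rearranging for μ₀: μ₀ = (μ_n·τ_n − τ_data·x̄)/τ₀ = (-4.3096·0.319323 − 0.204380·-17.7) / 0.114943 = 2.241372/0.114943 ≈ 19.5.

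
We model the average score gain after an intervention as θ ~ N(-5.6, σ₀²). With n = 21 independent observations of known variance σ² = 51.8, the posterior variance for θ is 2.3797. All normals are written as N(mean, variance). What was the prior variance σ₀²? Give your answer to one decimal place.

σ₀² = 67.5

For the Normal–Normal model with known σ², precisions add: τ_n = τ₀ + n/σ².
So 1/σ₀² = 1/2.3797 − 21/51.8 = 0.420221 − 0.405405 = 0.014816.
Hence σ₀² = 1/0.014816 ≈ 67.5.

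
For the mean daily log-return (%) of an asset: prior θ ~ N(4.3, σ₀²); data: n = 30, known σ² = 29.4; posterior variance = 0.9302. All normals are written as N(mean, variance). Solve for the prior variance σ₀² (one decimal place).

Posterior precision equals prior precision plus data precision: 1/σ_n² = 1/σ₀² + n/σ².
So 1/σ₀² = 1/0.9302 − 30/29.4 = 1.075038 − 1.020408 = 0.054630.
Hence σ₀² = 1/0.054630 ≈ 18.3.

σ₀² = 18.3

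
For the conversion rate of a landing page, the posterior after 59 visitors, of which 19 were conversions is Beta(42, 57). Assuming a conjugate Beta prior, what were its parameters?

Beta(23, 17)

A Beta(a, b) prior with s successes and f failures in binomial data gives a Beta(a+s, b+f) posterior.
So a = 42 − 19 = 23 and b = 57 − 40 = 17.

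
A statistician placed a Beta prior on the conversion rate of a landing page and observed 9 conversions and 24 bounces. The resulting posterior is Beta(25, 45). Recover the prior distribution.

A Beta(a, b) prior with s successes and f failures in binomial data gives a Beta(a+s, b+f) posterior.
So a = 25 − 9 = 16 and b = 45 − 24 = 21.

Beta(16, 21)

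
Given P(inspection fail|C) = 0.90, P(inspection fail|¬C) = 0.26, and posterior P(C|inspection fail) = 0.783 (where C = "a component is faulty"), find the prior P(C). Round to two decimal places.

In odds form, posterior odds = prior odds × likelihood ratio, so prior odds = posterior odds ÷ LR.
Posterior odds = 0.783/(1−0.783) = 3.6083. LR = 0.90/0.26 = 3.4615.
Prior odds = 3.6083/3.4615 = 1.0424, so P(C) = 1.0424/(1+1.0424) ≈ 0.51.

P(C) = 0.51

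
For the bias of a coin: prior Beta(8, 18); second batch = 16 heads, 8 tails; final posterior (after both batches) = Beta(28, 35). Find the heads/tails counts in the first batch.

4 heads and 9 tails

Sequential conjugate updates are equivalent to a single update on the pooled data, so total successes = posterior α − prior α and total failures = posterior β − prior β.
Total across both batches: 28−8=20 heads, 35−18=17 tails.
Subtract the second batch: 20−16=4 heads and 17−8=9 tails.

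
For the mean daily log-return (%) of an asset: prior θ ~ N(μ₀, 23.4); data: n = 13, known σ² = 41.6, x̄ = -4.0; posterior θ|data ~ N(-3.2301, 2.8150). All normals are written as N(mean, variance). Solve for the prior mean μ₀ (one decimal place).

μ₀ = 2.4

The posterior mean is a precision-weighted average: μ_n = (τ₀μ₀ + τ_data·x̄)/(τ₀+τ_data), with τ₀=1/σ₀² and τ_data=n/σ².
Here τ₀ = 1/23.4 = 0.042735 and τ_data = 13/41.6 = 0.312500, so τ_n = 0.355235.
Rearranging for μ₀: μ₀ = (μ_n·τ_n − τ_data·x̄)/τ₀ = (-3.2301·0.355235 − 0.312500·-4.0) / 0.042735 = 0.102555/0.042735 ≈ 2.4.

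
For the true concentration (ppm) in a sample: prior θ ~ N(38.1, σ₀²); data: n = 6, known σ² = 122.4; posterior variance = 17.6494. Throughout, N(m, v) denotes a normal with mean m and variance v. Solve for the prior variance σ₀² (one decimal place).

σ₀² = 130.9

Posterior precision equals prior precision plus data precision: 1/σ_n² = 1/σ₀² + n/σ².
So 1/σ₀² = 1/17.6494 − 6/122.4 = 0.056659 − 0.049020 = 0.007639.
Hence σ₀² = 1/0.007639 ≈ 130.9.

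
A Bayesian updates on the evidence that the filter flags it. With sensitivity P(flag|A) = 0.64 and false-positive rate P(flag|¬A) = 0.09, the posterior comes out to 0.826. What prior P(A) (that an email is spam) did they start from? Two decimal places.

In odds form, posterior odds = prior odds × likelihood ratio, so prior odds = posterior odds ÷ LR.
Posterior odds = 0.826/(1−0.826) = 4.7471. LR = 0.64/0.09 = 7.1111.
Prior odds = 4.7471/7.1111 = 0.6676, so P(A) = 0.6676/(1+0.6676) ≈ 0.40.

P(A) = 0.40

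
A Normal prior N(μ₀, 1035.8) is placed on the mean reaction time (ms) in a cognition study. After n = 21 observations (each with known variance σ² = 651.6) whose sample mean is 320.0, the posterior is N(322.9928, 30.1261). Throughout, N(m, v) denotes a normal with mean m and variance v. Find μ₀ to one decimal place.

μ₀ = 422.9

With known observation variance, the Normal–Normal posterior has precision τ_n = τ₀ + n/σ² and mean μ_n = (τ₀μ₀ + (n/σ²)x̄)/τ_n.
Here τ₀ = 1/1035.8 = 0.000965 and τ_data = 21/651.6 = 0.032228, so τ_n = 0.033193.
Rearranging for μ₀: μ₀ = (μ_n·τ_n − τ_data·x̄)/τ₀ = (322.9928·0.033193 − 0.032228·320.0) / 0.000965 = 0.408140/0.000965 ≈ 422.9.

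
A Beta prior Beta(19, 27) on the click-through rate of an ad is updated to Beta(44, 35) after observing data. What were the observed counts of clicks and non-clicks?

25 clicks and 8 non-clicks

Beta is conjugate to the binomial likelihood: posterior = Beta(a+s, b+f).
So s = 44 − 19 = 25 and f = 35 − 27 = 8.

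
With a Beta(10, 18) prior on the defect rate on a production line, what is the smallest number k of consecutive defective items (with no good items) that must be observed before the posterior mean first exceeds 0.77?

After k defective items and 0 good items the posterior is Beta(10+k, 18), with mean (10+k)/(10+18+k).
Set (10+k)/(28+k) > 0.77 and solve: k > (0.77·28 − 10)/(1 − 0.77) = 50.261.
The smallest integer exceeding 50.261 is 51.

k = 51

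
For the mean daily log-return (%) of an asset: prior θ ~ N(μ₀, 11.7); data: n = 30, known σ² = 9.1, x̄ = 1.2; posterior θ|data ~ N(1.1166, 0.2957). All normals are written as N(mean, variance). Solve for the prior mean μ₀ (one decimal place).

μ₀ = -2.1

With known observation variance, the Normal–Normal posterior has precision τ_n = τ₀ + n/σ² and mean μ_n = (τ₀μ₀ + (n/σ²)x̄)/τ_n.
Here τ₀ = 1/11.7 = 0.085470 and τ_data = 30/9.1 = 3.296703, so τ_n = 3.382173.
Rearranging for μ₀: μ₀ = (μ_n·τ_n − τ_data·x̄)/τ₀ = (1.1166·3.382173 − 3.296703·1.2) / 0.085470 = -0.179509/0.085470 ≈ -2.1.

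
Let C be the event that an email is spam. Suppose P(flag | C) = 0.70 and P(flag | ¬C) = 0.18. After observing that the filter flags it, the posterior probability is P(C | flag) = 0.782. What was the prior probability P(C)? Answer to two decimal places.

In odds form, posterior odds = prior odds × likelihood ratio, so prior odds = posterior odds ÷ LR.
Posterior odds = 0.782/(1−0.782) = 3.5872. LR = 0.70/0.18 = 3.8889.
Prior odds = 3.5872/3.8889 = 0.9224, so P(C) = 0.9224/(1+0.9224) ≈ 0.48.

P(C) = 0.48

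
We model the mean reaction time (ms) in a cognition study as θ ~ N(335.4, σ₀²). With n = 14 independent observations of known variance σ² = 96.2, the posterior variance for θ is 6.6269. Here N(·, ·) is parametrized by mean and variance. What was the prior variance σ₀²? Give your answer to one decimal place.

σ₀² = 186.2

Posterior precision equals prior precision plus data precision: 1/σ_n² = 1/σ₀² + n/σ².
So 1/σ₀² = 1/6.6269 − 14/96.2 = 0.150900 − 0.145530 = 0.005370.
Hence σ₀² = 1/0.005370 ≈ 186.2.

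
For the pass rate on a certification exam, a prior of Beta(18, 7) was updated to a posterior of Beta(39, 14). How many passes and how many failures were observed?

Under Beta–binomial conjugacy the posterior parameters are (α+s, β+f).
So s = 39 − 18 = 21 and f = 14 − 7 = 7.

21 passes and 7 failures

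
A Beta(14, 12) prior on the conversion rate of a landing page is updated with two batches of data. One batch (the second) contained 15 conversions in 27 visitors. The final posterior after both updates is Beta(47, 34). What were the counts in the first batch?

Sequential conjugate updates are equivalent to a single update on the pooled data, so total successes = posterior α − prior α and total failures = posterior β − prior β.
Total across both batches: 47−14=33 conversions, 34−12=22 bounces.
Subtract the second batch: 33−15=18 conversions and 22−12=10 bounces.

18 conversions and 10 bounces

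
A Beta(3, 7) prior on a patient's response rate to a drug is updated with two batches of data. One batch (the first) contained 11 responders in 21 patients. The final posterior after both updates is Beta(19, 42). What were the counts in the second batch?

Because Beta–binomial updating is additive in the counts, the combined data contributed (α_post−α_prior, β_post−β_prior) successes and failures.
Total across both batches: 19−3=16 responders, 42−7=35 non-responders.
Subtract the first batch: 16−11=5 responders and 35−10=25 non-responders.

5 responders and 25 non-responders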